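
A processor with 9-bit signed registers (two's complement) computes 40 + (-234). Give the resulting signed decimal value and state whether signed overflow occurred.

40 → 000101000
-234 → 100010110
  000101000
+ 100010110
= 100111110
Result 100111110: MSB = 1 → 318 − 512 = -194.
Addends have opposite signs, so signed overflow cannot occur.

-194; no overflow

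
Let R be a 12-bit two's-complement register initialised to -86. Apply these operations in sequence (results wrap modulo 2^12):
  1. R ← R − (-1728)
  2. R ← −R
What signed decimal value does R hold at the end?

-1642

Start: R = -86 = 111110101010.
R = -86 − (-1728) = 1642 = 011001101010
R = −(1642) = -1642 = 100110010110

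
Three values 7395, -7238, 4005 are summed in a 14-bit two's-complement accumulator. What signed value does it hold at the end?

7395 + (-7238) = 157 (00000010011101)
157 + 4005 = 4162 (01000001000010)

4162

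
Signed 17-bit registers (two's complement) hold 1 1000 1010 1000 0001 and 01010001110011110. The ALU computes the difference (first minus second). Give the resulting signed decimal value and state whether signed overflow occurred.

1 1000 1010 1000 0001 → 11000101010000001 = -30079 (signed)
01010001110011110 = 41886 (signed)
Subtract via negate-and-add: invert 01010001110011110 + 1 = 10101110001100010 (i.e. -41886).
  11000101010000001
+ 10101110001100010
= 01110011011100011  (discard carry-out 1)
Result 01110011011100011: MSB = 0 → value 59107.
Both addends (after negating the subtrahend) are negative but the stored result is non-negative: signed overflow. The true value -30079 − 41886 = -71965 lies outside [-65536, 65535].

59107; overflow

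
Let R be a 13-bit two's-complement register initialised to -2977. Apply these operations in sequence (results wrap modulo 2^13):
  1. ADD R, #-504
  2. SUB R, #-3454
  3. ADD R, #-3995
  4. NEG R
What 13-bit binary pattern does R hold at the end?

0111110110110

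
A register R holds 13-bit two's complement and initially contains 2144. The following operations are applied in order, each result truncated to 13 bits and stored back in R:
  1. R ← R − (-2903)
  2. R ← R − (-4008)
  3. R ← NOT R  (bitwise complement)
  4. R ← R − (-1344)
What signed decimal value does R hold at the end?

480

Start: R = 2144 = 0100001100000.
R = 2144 − (-2903) = 5047; wraps to -3145 = 1001110110111
R = -3145 − (-4008) = 863 = 0001101011111
R = NOT 0001101011111 = 1110010100000 = -864
R = -864 − (-1344) = 480 = 0000111100000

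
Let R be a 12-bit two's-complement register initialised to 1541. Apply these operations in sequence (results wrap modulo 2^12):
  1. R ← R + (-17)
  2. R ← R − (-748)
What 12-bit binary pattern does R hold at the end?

100011100000

Start: R = 1541 = 011000000101.
R = 1541 + (-17) = 1524 = 010111110100
R = 1524 − (-748) = 2272; wraps to -1824 = 100011100000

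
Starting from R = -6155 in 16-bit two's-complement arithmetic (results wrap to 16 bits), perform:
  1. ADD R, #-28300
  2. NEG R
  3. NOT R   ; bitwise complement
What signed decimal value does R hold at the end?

Start: R = -6155 = 1110011111110101.
R = -6155 + (-28300) = -34455; wraps to 31081 = 0111100101101001
R = −(31081) = -31081 = 1000011010010111
R = NOT 1000011010010111 = 0111100101101000 = 31080

31080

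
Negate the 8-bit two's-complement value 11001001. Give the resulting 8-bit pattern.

00110111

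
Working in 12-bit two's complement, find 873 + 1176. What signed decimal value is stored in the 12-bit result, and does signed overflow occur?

873 → 001101101001
1176 → 010010011000
  001101101001
+ 010010011000
= 100000000001
Result 100000000001: MSB = 1 → 2049 − 4096 = -2047.
Both addends are non-negative but the stored result is negative: signed overflow. The true value 873 + 1176 = 2049 lies outside [-2048, 2047].

-2047; overflow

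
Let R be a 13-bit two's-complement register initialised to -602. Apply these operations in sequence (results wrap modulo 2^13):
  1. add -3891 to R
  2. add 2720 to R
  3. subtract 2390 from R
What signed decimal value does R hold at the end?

4029

Start: R = -602 = 1110110100110.
R = -602 + (-3891) = -4493; wraps to 3699 = 0111001110011
R = 3699 + 2720 = 6419; wraps to -1773 = 1100100010011
R = -1773 − 2390 = -4163; wraps to 4029 = 0111110111101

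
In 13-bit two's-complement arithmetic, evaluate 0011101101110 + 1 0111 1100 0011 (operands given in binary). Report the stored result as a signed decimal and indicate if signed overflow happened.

0011101101110 = 1902 (signed)
1 0111 1100 0011 → 1011111000011 = -2109 (signed)
  0011101101110
+ 1011111000011
= 1111100110001
Result 1111100110001: MSB = 1 → 7985 − 8192 = -207.
Addends have opposite signs, so signed overflow cannot occur.

-207; no overflow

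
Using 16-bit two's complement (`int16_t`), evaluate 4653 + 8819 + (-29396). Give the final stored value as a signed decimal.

-15924

4653 + 8819 = 13472 (0011010010100000)
13472 + (-29396) = -15924 (1100000111001100)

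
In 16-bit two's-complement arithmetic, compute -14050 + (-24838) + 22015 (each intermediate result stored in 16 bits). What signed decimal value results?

-16873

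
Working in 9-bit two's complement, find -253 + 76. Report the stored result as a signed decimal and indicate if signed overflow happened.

-177; no overflow

-253 → 100000011
76 → 001001100
  100000011
+ 001001100
= 101001111
Result 101001111: MSB = 1 → 335 − 512 = -177.
Addends have opposite signs, so signed overflow cannot occur.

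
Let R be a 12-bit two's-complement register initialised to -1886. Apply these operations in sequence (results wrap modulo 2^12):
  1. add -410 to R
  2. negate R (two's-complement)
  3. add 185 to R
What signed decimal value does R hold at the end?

-1615

Start: R = -1886 = 100010100010.
R = -1886 + (-410) = -2296; wraps to 1800 = 011100001000
R = −(1800) = -1800 = 100011111000
R = -1800 + 185 = -1615 = 100110110001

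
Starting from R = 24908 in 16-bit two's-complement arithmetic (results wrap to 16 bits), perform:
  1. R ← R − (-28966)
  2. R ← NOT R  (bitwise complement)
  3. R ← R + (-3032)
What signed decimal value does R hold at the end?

8629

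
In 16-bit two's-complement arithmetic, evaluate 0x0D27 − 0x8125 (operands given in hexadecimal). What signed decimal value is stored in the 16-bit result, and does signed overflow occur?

-29694; overflow

0x0D27 = 0000110100100111 = 3367 (signed)
0x8125 = 1000000100100101 = -32475 (signed)
Subtract via negate-and-add: invert 1000000100100101 + 1 = 0111111011011011 (i.e. 32475).
  0000110100100111
+ 0111111011011011
= 1000110000000010
Result 1000110000000010: MSB = 1 → 35842 − 65536 = -29694.
Both addends (after negating the subtrahend) are non-negative but the stored result is negative: signed overflow. The true value 3367 − (-32475) = 35842 lies outside [-32768, 32767].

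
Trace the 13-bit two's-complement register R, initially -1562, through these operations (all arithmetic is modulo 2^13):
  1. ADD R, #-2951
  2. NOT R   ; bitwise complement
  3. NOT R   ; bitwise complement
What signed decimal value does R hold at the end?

3679

Start: R = -1562 = 1100111100110.
R = -1562 + (-2951) = -4513; wraps to 3679 = 0111001011111
R = NOT 0111001011111 = 1000110100000 = -3680
R = NOT 1000110100000 = 0111001011111 = 3679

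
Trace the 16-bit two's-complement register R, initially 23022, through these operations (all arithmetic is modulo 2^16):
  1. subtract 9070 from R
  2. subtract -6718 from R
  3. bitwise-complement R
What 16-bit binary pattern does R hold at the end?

Start: R = 23022 = 0101100111101110.
R = 23022 − 9070 = 13952 = 0011011010000000
R = 13952 − (-6718) = 20670 = 0101000010111110
R = NOT 0101000010111110 = 1010111101000001 = -20671

1010111101000001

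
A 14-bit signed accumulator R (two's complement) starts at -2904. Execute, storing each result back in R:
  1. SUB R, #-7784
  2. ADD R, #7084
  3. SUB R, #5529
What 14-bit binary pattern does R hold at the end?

01100100100011

Start: R = -2904 = 11010010101000.
R = -2904 − (-7784) = 4880 = 01001100010000
R = 4880 + 7084 = 11964; wraps to -4420 = 10111010111100
R = -4420 − 5529 = -9949; wraps to 6435 = 01100100100011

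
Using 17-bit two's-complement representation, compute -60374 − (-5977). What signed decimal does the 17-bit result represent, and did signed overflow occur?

-54397; no overflow

-60374 → 10001010000101010
-5977 → 11110100010100111
Subtract via negate-and-add: invert 11110100010100111 + 1 = 00001011101011001 (i.e. 5977).
  10001010000101010
+ 00001011101011001
= 10010101110000011
Result 10010101110000011: MSB = 1 → 76675 − 131072 = -54397.
Addends (after negating the subtrahend) have opposite signs, so signed overflow cannot occur.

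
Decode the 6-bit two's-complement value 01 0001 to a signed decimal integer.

17

MSB is 0, so the value is non-negative: 010001 = 17.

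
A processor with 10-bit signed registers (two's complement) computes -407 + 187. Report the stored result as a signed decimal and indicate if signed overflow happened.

-220; no overflow

-407 → 1001101001
187 → 0010111011
  1001101001
+ 0010111011
= 1100100100
Result 1100100100: MSB = 1 → 804 − 1024 = -220.
Addends have opposite signs, so signed overflow cannot occur.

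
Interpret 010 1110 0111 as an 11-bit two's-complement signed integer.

MSB is 0, so the value is non-negative: 01011100111 = 743.

743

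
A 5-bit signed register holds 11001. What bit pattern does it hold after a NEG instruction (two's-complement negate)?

Invert: 00110. Add 1: 00111.
Check: 11001 = -7, 00111 = 7.

00111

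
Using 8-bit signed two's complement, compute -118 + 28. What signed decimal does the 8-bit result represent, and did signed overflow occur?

-90; no overflow

-118 → 10001010
28 → 00011100
  10001010
+ 00011100
= 10100110
Result 10100110: MSB = 1 → 166 − 256 = -90.
Addends have opposite signs, so signed overflow cannot occur.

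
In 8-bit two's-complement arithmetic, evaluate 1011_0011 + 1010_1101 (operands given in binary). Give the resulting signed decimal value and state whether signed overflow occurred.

96; overflow

1011_0011 → 10110011 = -77 (signed)
1010_1101 → 10101101 = -83 (signed)
  10110011
+ 10101101
= 01100000  (discard carry-out 1)
Result 01100000: MSB = 0 → value 96.
Both addends are negative but the stored result is non-negative: signed overflow. The true value -77 + (-83) = -160 lies outside [-128, 127].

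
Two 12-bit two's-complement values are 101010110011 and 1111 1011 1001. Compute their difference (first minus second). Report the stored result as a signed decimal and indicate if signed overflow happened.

-1286; no overflow

101010110011 = -1357 (signed)
1111 1011 1001 → 111110111001 = -71 (signed)
Subtract via negate-and-add: invert 111110111001 + 1 = 000001000111 (i.e. 71).
  101010110011
+ 000001000111
= 101011111010
Result 101011111010: MSB = 1 → 2810 − 4096 = -1286.
Addends (after negating the subtrahend) have opposite signs, so signed overflow cannot occur.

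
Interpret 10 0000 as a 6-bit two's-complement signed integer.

MSB is 1, so the value is negative.
Invert: 011111. Add 1: 100000 = 32. So the value is −32.

-32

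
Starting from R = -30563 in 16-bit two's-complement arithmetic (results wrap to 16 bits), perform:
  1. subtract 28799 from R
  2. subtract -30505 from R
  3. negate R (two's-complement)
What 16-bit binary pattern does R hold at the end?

0111000010111001

Start: R = -30563 = 1000100010011101.
R = -30563 − 28799 = -59362; wraps to 6174 = 0001100000011110
R = 6174 − (-30505) = 36679; wraps to -28857 = 1000111101000111
R = −(-28857) = 28857 = 0111000010111001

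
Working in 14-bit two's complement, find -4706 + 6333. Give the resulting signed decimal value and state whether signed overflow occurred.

1627; no overflow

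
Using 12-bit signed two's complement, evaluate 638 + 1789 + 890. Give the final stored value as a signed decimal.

-779

638 + 1789 = 2427 → wraps to -1669 (100101111011)
-1669 + 890 = -779 (110011110101)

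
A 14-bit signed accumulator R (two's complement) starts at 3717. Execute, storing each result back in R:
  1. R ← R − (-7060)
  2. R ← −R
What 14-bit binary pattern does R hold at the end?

Start: R = 3717 = 00111010000101.
R = 3717 − (-7060) = 10777; wraps to -5607 = 10101000011001
R = −(-5607) = 5607 = 01010111100111

01010111100111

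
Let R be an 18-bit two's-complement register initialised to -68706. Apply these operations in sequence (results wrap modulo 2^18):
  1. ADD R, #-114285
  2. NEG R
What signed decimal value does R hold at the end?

Start: R = -68706 = 101111001110011110.
R = -68706 + (-114285) = -182991; wraps to 79153 = 010011010100110001
R = −(79153) = -79153 = 101100101011001111

-79153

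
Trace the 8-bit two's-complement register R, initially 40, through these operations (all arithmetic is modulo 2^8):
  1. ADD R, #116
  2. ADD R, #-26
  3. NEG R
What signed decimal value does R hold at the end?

126

Start: R = 40 = 00101000.
R = 40 + 116 = 156; wraps to -100 = 10011100
R = -100 + (-26) = -126 = 10000010
R = −(-126) = 126 = 01111110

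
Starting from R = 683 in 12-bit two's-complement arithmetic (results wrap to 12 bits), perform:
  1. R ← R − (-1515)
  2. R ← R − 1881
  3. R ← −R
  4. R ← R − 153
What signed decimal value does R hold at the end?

-470

Start: R = 683 = 001010101011.
R = 683 − (-1515) = 2198; wraps to -1898 = 100010010110
R = -1898 − 1881 = -3779; wraps to 317 = 000100111101
R = −(317) = -317 = 111011000011
R = -317 − 153 = -470 = 111000101010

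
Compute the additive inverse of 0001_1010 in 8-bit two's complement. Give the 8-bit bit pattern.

Invert: 11100101. Add 1: 11100110.

11100110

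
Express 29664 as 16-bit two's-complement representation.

0111001111100000

29664 is non-negative, so write it directly in 16 bits: 0111001111100000.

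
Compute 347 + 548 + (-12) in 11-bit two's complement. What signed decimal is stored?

883

347 + 548 = 895 (01101111111)
895 + (-12) = 883 (01101110011)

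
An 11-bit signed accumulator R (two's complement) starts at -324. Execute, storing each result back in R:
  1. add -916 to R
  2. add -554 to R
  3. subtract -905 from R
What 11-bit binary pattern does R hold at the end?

10010000111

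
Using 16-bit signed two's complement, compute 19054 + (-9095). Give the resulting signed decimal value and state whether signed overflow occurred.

19054 → 0100101001101110
-9095 → 1101110001111001
  0100101001101110
+ 1101110001111001
= 0010011011100111  (discard carry-out 1)
Result 0010011011100111: MSB = 0 → value 9959.
Addends have opposite signs, so signed overflow cannot occur.

9959; no overflow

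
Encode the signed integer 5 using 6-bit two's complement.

5 is non-negative, so write it directly in 6 bits: 000101.

000101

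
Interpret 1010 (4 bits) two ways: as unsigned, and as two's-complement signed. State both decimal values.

unsigned = 10, signed = -6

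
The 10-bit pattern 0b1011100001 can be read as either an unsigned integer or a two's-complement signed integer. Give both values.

unsigned = 737, signed = -287

Unsigned: 1011100001 = 737.
Signed: MSB=1 → 737 − 1024 = -287.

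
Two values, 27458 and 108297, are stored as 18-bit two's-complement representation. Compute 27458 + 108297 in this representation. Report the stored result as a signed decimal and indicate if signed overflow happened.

-126389; overflow

27458 → 000110101101000010
108297 → 011010011100001001
  000110101101000010
+ 011010011100001001
= 100001001001001011
Result 100001001001001011: MSB = 1 → 135755 − 262144 = -126389.
Both addends are non-negative but the stored result is negative: signed overflow. The true value 27458 + 108297 = 135755 lies outside [-131072, 131071].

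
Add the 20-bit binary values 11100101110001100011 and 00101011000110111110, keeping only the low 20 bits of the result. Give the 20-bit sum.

00010000111000100001

  11100101110001100011
+ 00101011000110111110
= 00010000111000100001  (discard carry-out 1)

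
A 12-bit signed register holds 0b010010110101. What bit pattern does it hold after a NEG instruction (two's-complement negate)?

101101001011

Invert: 101101001010. Add 1: 101101001011.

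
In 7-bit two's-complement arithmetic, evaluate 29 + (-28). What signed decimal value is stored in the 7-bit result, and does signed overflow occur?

29 → 0011101
-28 → 1100100
  0011101
+ 1100100
= 0000001  (discard carry-out 1)
Result 0000001: MSB = 0 → value 1.
Addends have opposite signs, so signed overflow cannot occur.

1; no overflow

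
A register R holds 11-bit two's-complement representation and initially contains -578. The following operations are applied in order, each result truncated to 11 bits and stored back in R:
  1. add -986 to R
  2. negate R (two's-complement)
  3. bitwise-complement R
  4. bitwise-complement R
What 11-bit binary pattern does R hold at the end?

11000011100

Start: R = -578 = 10110111110.
R = -578 + (-986) = -1564; wraps to 484 = 00111100100
R = −(484) = -484 = 11000011100
R = NOT 11000011100 = 00111100011 = 483
R = NOT 00111100011 = 11000011100 = -484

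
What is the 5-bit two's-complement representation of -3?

11101

|-3| = 3 = 00011 in 5 bits.
Invert the bits: 11100. Add 1: 11101.
Check: 11101 reads as 29 − 32 = -3.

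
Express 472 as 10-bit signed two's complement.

0111011000

472 is non-negative, so write it directly in 10 bits: 0111011000.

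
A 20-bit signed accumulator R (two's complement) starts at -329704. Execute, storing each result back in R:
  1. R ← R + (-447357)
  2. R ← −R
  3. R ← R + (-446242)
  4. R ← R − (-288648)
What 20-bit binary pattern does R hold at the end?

10010111001111001011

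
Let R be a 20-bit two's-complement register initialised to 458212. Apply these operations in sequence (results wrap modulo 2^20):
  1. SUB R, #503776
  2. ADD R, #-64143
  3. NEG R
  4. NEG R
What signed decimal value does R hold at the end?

-109707

Start: R = 458212 = 01101111110111100100.
R = 458212 − 503776 = -45564 = 11110100111000000100
R = -45564 + (-64143) = -109707 = 11100101001101110101
R = −(-109707) = 109707 = 00011010110010001011
R = −(109707) = -109707 = 11100101001101110101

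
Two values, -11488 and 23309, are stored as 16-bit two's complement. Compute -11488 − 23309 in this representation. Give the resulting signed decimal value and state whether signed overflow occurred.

-11488 → 1101001100100000
23309 → 0101101100001101
Subtract via negate-and-add: invert 0101101100001101 + 1 = 1010010011110011 (i.e. -23309).
  1101001100100000
+ 1010010011110011
= 0111100000010011  (discard carry-out 1)
Result 0111100000010011: MSB = 0 → value 30739.
Both addends (after negating the subtrahend) are negative but the stored result is non-negative: signed overflow. The true value -11488 − 23309 = -34797 lies outside [-32768, 32767].

30739; overflow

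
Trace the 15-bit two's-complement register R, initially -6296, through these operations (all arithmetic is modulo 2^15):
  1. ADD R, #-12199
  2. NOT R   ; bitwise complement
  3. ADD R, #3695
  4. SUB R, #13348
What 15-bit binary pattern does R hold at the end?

010001010001001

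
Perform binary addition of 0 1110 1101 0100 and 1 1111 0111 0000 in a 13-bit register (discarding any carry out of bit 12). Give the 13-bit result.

0111001000100

  0111011010100
+ 1111101110000
= 0111001000100  (discard carry-out 1)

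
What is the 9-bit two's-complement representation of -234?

100010110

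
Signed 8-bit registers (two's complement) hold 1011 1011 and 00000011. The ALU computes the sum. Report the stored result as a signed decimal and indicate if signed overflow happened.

1011 1011 → 10111011 = -69 (signed)
00000011 = 3 (signed)
  10111011
+ 00000011
= 10111110
Result 10111110: MSB = 1 → 190 − 256 = -66.
Addends have opposite signs, so signed overflow cannot occur.

-66; no overflow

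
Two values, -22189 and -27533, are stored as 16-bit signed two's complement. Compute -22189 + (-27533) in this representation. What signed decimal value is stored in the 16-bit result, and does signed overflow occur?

-22189 → 1010100101010011
-27533 → 1001010001110011
  1010100101010011
+ 1001010001110011
= 0011110111000110  (discard carry-out 1)
Result 0011110111000110: MSB = 0 → value 15814.
Both addends are negative but the stored result is non-negative: signed overflow. The true value -22189 + (-27533) = -49722 lies outside [-32768, 32767].

15814; overflow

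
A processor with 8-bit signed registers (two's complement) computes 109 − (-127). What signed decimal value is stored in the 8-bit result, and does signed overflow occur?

-20; overflow

109 → 01101101
-127 → 10000001
Subtract via negate-and-add: invert 10000001 + 1 = 01111111 (i.e. 127).
  01101101
+ 01111111
= 11101100
Result 11101100: MSB = 1 → 236 − 256 = -20.
Both addends (after negating the subtrahend) are non-negative but the stored result is negative: signed overflow. The true value 109 − (-127) = 236 lies outside [-128, 127].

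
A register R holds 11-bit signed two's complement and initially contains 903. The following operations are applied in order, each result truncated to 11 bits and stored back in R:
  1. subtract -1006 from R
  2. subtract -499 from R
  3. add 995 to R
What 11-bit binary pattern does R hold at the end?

10101001011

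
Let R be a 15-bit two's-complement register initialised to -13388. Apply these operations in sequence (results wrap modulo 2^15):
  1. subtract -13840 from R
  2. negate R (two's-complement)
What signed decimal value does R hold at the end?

-452

Start: R = -13388 = 100101110110100.
R = -13388 − (-13840) = 452 = 000000111000100
R = −(452) = -452 = 111111000111100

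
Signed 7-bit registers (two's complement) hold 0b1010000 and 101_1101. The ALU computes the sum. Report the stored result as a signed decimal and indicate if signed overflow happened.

45; overflow

0b1010000 → 1010000 = -48 (signed)
101_1101 → 1011101 = -35 (signed)
  1010000
+ 1011101
= 0101101  (discard carry-out 1)
Result 0101101: MSB = 0 → value 45.
Both addends are negative but the stored result is non-negative: signed overflow. The true value -48 + (-35) = -83 lies outside [-64, 63].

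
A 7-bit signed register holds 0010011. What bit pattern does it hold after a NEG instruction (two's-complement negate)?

1101101

Invert: 1101100. Add 1: 1101101.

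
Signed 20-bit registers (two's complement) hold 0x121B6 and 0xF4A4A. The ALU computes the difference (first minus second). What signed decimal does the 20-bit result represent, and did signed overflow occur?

120684; no overflow

0x121B6 = 00010010000110110110 = 74166 (signed)
0xF4A4A = 11110100101001001010 = -46518 (signed)
Subtract via negate-and-add: invert 11110100101001001010 + 1 = 00001011010110110110 (i.e. 46518).
  00010010000110110110
+ 00001011010110110110
= 00011101011101101100
Result 00011101011101101100: MSB = 0 → value 120684.
Both addends (after negating the subtrahend) are non-negative and so is the stored result: no signed overflow.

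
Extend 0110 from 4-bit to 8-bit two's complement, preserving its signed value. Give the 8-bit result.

MSB of 0110 is 0; replicate it into the new high bits.
0000|0110 → 00000110 (still 6).

00000110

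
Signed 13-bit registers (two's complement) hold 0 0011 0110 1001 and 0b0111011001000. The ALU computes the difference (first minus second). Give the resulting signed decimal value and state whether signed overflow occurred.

-2911; no overflow

0 0011 0110 1001 → 0001101101001 = 873 (signed)
0b0111011001000 → 0111011001000 = 3784 (signed)
Subtract via negate-and-add: invert 0111011001000 + 1 = 1000100111000 (i.e. -3784).
  0001101101001
+ 1000100111000
= 1010010100001
Result 1010010100001: MSB = 1 → 5281 − 8192 = -2911.
Addends (after negating the subtrahend) have opposite signs, so signed overflow cannot occur.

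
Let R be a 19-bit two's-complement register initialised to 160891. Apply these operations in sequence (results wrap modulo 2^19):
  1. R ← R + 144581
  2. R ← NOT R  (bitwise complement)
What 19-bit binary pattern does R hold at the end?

0110101011010111111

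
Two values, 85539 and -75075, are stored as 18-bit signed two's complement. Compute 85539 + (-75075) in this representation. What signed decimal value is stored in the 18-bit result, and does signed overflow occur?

10464; no overflow

85539 → 010100111000100011
-75075 → 101101101010111101
  010100111000100011
+ 101101101010111101
= 000010100011100000  (discard carry-out 1)
Result 000010100011100000: MSB = 0 → value 10464.
Addends have opposite signs, so signed overflow cannot occur.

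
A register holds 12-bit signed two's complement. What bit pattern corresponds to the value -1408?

|-1408| = 1408 = 010110000000 in 12 bits.
Invert the bits: 101001111111. Add 1: 101010000000.
Check: 101010000000 reads as 2688 − 4096 = -1408.

101010000000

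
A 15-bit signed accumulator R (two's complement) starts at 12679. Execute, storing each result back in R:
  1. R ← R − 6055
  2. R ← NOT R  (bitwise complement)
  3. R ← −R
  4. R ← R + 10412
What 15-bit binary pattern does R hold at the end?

100001010001101

Start: R = 12679 = 011000110000111.
R = 12679 − 6055 = 6624 = 001100111100000
R = NOT 001100111100000 = 110011000011111 = -6625
R = −(-6625) = 6625 = 001100111100001
R = 6625 + 10412 = 17037; wraps to -15731 = 100001010001101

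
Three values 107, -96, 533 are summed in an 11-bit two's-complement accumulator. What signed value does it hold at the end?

107 + (-96) = 11 (00000001011)
11 + 533 = 544 (01000100000)

544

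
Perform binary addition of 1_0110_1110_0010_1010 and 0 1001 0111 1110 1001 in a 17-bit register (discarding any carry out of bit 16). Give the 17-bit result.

00000011000010011

  10110111000101010
+ 01001011111101001
= 00000011000010011  (discard carry-out 1)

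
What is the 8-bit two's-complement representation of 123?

01111011

123 is non-negative, so write it directly in 8 bits: 01111011.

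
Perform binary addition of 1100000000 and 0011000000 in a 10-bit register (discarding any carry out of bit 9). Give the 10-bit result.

1111000000

  1100000000
+ 0011000000
= 1111000000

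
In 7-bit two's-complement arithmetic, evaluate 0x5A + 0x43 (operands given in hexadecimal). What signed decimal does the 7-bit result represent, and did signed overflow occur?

29; overflow

0x5A = 1011010 = -38 (signed)
0x43 = 1000011 = -61 (signed)
  1011010
+ 1000011
= 0011101  (discard carry-out 1)
Result 0011101: MSB = 0 → value 29.
Both addends are negative but the stored result is non-negative: signed overflow. The true value -38 + (-61) = -99 lies outside [-64, 63].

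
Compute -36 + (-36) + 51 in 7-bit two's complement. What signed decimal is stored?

-21

-36 + (-36) = -72 → wraps to 56 (0111000)
56 + 51 = 107 → wraps to -21 (1101011)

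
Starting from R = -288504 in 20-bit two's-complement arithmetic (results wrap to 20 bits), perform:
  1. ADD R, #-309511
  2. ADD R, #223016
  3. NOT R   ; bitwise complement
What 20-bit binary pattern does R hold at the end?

Start: R = -288504 = 10111001100100001000.
R = -288504 + (-309511) = -598015; wraps to 450561 = 01101110000000000001
R = 450561 + 223016 = 673577; wraps to -374999 = 10100100011100101001
R = NOT 10100100011100101001 = 01011011100011010110 = 374998

01011011100011010110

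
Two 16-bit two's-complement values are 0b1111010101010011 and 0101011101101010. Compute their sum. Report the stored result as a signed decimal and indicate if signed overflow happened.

19645; no overflow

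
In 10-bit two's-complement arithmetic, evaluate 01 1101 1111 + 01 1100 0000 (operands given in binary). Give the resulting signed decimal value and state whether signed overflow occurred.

01 1101 1111 → 0111011111 = 479 (signed)
01 1100 0000 → 0111000000 = 448 (signed)
  0111011111
+ 0111000000
= 1110011111
Result 1110011111: MSB = 1 → 927 − 1024 = -97.
Both addends are non-negative but the stored result is negative: signed overflow. The true value 479 + 448 = 927 lies outside [-512, 511].

-97; overflow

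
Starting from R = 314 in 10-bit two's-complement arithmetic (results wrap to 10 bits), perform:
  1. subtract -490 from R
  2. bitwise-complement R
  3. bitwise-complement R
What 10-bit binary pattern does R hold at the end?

Start: R = 314 = 0100111010.
R = 314 − (-490) = 804; wraps to -220 = 1100100100
R = NOT 1100100100 = 0011011011 = 219
R = NOT 0011011011 = 1100100100 = -220

1100100100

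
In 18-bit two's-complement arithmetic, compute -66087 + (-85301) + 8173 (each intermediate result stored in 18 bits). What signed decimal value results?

-66087 + (-85301) = -151388 → wraps to 110756 (011011000010100100)
110756 + 8173 = 118929 (011101000010010001)

118929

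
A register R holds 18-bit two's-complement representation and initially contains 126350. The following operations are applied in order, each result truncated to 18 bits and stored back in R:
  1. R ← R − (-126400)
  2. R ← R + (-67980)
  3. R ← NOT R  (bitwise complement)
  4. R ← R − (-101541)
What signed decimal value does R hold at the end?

-83230

Start: R = 126350 = 011110110110001110.
R = 126350 − (-126400) = 252750; wraps to -9394 = 111101101101001110
R = -9394 + (-67980) = -77374 = 101101000111000010
R = NOT 101101000111000010 = 010010111000111101 = 77373
R = 77373 − (-101541) = 178914; wraps to -83230 = 101011101011100010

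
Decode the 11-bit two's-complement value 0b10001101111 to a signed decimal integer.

-913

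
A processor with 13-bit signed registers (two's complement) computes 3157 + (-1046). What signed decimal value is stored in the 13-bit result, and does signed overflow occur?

2111; no overflow

3157 → 0110001010101
-1046 → 1101111101010
  0110001010101
+ 1101111101010
= 0100000111111  (discard carry-out 1)
Result 0100000111111: MSB = 0 → value 2111.
Addends have opposite signs, so signed overflow cannot occur.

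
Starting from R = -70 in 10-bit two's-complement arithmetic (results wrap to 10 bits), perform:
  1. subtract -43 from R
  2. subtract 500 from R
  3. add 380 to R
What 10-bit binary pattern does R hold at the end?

Start: R = -70 = 1110111010.
R = -70 − (-43) = -27 = 1111100101
R = -27 − 500 = -527; wraps to 497 = 0111110001
R = 497 + 380 = 877; wraps to -147 = 1101101101

1101101101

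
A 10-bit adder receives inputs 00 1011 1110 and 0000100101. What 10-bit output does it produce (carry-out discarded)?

0011100011

  0010111110
+ 0000100101
= 0011100011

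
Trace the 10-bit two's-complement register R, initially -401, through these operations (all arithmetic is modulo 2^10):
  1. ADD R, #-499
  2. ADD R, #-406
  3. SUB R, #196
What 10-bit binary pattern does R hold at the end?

1000100010

Start: R = -401 = 1001101111.
R = -401 + (-499) = -900; wraps to 124 = 0001111100
R = 124 + (-406) = -282 = 1011100110
R = -282 − 196 = -478 = 1000100010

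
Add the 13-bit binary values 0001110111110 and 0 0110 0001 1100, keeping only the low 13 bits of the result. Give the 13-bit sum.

  0001110111110
+ 0011000011100
= 0100111011010

0100111011010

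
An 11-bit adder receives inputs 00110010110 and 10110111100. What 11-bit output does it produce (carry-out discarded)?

11101010010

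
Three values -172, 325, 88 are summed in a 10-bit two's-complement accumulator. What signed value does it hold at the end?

-172 + 325 = 153 (0010011001)
153 + 88 = 241 (0011110001)

241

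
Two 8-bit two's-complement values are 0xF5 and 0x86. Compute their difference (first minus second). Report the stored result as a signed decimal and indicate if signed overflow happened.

111; no overflow

0xF5 = 11110101 = -11 (signed)
0x86 = 10000110 = -122 (signed)
Subtract via negate-and-add: invert 10000110 + 1 = 01111010 (i.e. 122).
  11110101
+ 01111010
= 01101111  (discard carry-out 1)
Result 01101111: MSB = 0 → value 111.
Addends (after negating the subtrahend) have opposite signs, so signed overflow cannot occur.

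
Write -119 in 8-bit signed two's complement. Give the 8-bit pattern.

|-119| = 119 = 01110111 in 8 bits.
Invert the bits: 10001000. Add 1: 10001001.

10001001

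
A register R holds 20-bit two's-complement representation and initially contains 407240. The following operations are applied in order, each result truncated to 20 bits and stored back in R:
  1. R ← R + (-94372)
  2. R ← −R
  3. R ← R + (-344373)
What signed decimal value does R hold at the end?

391335

Start: R = 407240 = 01100011011011001000.
R = 407240 + (-94372) = 312868 = 01001100011000100100
R = −(312868) = -312868 = 10110011100111011100
R = -312868 + (-344373) = -657241; wraps to 391335 = 01011111100010100111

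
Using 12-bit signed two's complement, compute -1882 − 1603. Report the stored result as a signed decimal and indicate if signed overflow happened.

611; overflow

-1882 → 100010100110
1603 → 011001000011
Subtract via negate-and-add: invert 011001000011 + 1 = 100110111101 (i.e. -1603).
  100010100110
+ 100110111101
= 001001100011  (discard carry-out 1)
Result 001001100011: MSB = 0 → value 611.
Both addends (after negating the subtrahend) are negative but the stored result is non-negative: signed overflow. The true value -1882 − 1603 = -3485 lies outside [-2048, 2047].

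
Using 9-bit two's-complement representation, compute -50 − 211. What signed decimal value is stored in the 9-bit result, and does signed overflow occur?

251; overflow

-50 → 111001110
211 → 011010011
Subtract via negate-and-add: invert 011010011 + 1 = 100101101 (i.e. -211).
  111001110
+ 100101101
= 011111011  (discard carry-out 1)
Result 011111011: MSB = 0 → value 251.
Both addends (after negating the subtrahend) are negative but the stored result is non-negative: signed overflow. The true value -50 − 211 = -261 lies outside [-256, 255].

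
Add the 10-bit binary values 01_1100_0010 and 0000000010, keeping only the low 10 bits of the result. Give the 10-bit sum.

0111000100

  0111000010
+ 0000000010
= 0111000100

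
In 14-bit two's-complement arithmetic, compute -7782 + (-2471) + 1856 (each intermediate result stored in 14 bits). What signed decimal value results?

-7782 + (-2471) = -10253 → wraps to 6131 (01011111110011)
6131 + 1856 = 7987 (01111100110011)

7987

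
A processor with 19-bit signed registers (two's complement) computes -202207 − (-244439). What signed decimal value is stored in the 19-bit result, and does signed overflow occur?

42232; no overflow

-202207 → 1001110101000100001
-244439 → 1000100010100101001
Subtract via negate-and-add: invert 1000100010100101001 + 1 = 0111011101011010111 (i.e. 244439).
  1001110101000100001
+ 0111011101011010111
= 0001010010011111000  (discard carry-out 1)
Result 0001010010011111000: MSB = 0 → value 42232.
Addends (after negating the subtrahend) have opposite signs, so signed overflow cannot occur.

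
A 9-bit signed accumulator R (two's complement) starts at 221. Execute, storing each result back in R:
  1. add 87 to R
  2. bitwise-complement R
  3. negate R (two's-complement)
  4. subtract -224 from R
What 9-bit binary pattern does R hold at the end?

000010101

Start: R = 221 = 011011101.
R = 221 + 87 = 308; wraps to -204 = 100110100
R = NOT 100110100 = 011001011 = 203
R = −(203) = -203 = 100110101
R = -203 − (-224) = 21 = 000010101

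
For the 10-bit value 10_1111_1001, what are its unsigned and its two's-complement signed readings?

Unsigned: 1011111001 = 761.
Signed: MSB=1 → 761 − 1024 = -263.

unsigned = 761, signed = -263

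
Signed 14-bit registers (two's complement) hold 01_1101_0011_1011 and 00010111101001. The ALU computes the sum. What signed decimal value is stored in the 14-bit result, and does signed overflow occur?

-7388; overflow

01_1101_0011_1011 → 01110100111011 = 7483 (signed)
00010111101001 = 1513 (signed)
  01110100111011
+ 00010111101001
= 10001100100100
Result 10001100100100: MSB = 1 → 8996 − 16384 = -7388.
Both addends are non-negative but the stored result is negative: signed overflow. The true value 7483 + 1513 = 8996 lies outside [-8192, 8191].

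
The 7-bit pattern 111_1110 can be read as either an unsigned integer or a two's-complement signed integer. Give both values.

unsigned = 126, signed = -2

Unsigned: 1111110 = 126.
Signed: MSB=1 → 126 − 128 = -2.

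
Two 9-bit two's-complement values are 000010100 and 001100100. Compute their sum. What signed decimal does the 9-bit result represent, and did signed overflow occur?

120; no overflow

000010100 = 20 (signed)
001100100 = 100 (signed)
  000010100
+ 001100100
= 001111000
Result 001111000: MSB = 0 → value 120.
Both addends are non-negative and so is the stored result: no signed overflow.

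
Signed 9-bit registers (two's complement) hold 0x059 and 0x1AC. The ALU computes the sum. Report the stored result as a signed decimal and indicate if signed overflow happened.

0x059 = 001011001 = 89 (signed)
0x1AC = 110101100 = -84 (signed)
  001011001
+ 110101100
= 000000101  (discard carry-out 1)
Result 000000101: MSB = 0 → value 5.
Addends have opposite signs, so signed overflow cannot occur.

5; no overflow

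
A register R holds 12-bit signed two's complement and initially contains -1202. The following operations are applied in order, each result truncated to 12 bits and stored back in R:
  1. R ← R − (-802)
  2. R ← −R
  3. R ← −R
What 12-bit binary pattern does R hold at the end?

111001110000

Start: R = -1202 = 101101001110.
R = -1202 − (-802) = -400 = 111001110000
R = −(-400) = 400 = 000110010000
R = −(400) = -400 = 111001110000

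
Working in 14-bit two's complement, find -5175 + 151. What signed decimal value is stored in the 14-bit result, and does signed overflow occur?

-5175 → 10101111001001
151 → 00000010010111
  10101111001001
+ 00000010010111
= 10110001100000
Result 10110001100000: MSB = 1 → 11360 − 16384 = -5024.
Addends have opposite signs, so signed overflow cannot occur.

-5024; no overflow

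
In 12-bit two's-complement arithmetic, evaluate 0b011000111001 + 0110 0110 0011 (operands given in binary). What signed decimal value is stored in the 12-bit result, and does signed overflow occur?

0b011000111001 → 011000111001 = 1593 (signed)
0110 0110 0011 → 011001100011 = 1635 (signed)
  011000111001
+ 011001100011
= 110010011100
Result 110010011100: MSB = 1 → 3228 − 4096 = -868.
Both addends are non-negative but the stored result is negative: signed overflow. The true value 1593 + 1635 = 3228 lies outside [-2048, 2047].

-868; overflow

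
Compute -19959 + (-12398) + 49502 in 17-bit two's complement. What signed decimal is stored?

-19959 + (-12398) = -32357 (11000000110011011)
-32357 + 49502 = 17145 (00100001011111001)

17145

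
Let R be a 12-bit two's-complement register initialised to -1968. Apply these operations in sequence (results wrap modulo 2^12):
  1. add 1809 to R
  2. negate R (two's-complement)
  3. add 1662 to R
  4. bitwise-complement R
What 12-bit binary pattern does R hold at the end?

Start: R = -1968 = 100001010000.
R = -1968 + 1809 = -159 = 111101100001
R = −(-159) = 159 = 000010011111
R = 159 + 1662 = 1821 = 011100011101
R = NOT 011100011101 = 100011100010 = -1822

100011100010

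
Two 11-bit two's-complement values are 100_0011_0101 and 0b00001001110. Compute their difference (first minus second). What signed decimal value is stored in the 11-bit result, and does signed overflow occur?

100_0011_0101 → 10000110101 = -971 (signed)
0b00001001110 → 00001001110 = 78 (signed)
Subtract via negate-and-add: invert 00001001110 + 1 = 11110110010 (i.e. -78).
  10000110101
+ 11110110010
= 01111100111  (discard carry-out 1)
Result 01111100111: MSB = 0 → value 999.
Both addends (after negating the subtrahend) are negative but the stored result is non-negative: signed overflow. The true value -971 − 78 = -1049 lies outside [-1024, 1023].

999; overflow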